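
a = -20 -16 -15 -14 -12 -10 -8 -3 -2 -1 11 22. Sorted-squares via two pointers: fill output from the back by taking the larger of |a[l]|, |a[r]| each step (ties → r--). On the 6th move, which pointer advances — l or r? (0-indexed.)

l=0 r=11: |-20|<=|22| out[11]=484, r--
l=0 r=10: |-20|>|11| out[10]=400, l++
l=1 r=10: |-16|>|11| out[9]=256, l++
l=2 r=10: |-15|>|11| out[8]=225, l++
l=3 r=10: |-14|>|11| out[7]=196, l++
l=4 r=10: |-12|>|11| out[6]=144, l++

l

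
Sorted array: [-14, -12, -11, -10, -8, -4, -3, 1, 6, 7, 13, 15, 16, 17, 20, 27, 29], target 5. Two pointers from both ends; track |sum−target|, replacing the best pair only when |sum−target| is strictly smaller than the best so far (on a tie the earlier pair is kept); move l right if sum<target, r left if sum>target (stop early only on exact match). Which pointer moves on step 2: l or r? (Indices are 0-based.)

[0,16] -14+29=15 d=10 * → r--
[0,15] -14+27=13 d=8 * → r--

r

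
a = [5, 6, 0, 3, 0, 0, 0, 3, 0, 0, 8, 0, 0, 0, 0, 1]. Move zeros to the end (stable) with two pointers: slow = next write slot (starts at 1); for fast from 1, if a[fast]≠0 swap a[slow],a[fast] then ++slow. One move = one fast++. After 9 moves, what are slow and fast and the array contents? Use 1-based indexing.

slow=5, fast=10, a=[5, 6, 3, 3, 0, 0, 0, 0, 0, 0, 8, 0, 0, 0, 0, 1]

(s=1,f=1) a[fast]=5≠0 swap→a[1]=5 → slow++,fast++
(s=2,f=2) a[fast]=6≠0 swap→a[2]=6 → slow++,fast++
(s=3,f=3) a[fast]=0 → fast++
(s=3,f=4) a[fast]=3≠0 swap→a[3]=3 → slow++,fast++
(s=4,f=5) a[fast]=0 → fast++
(s=4,f=6) a[fast]=0 → fast++
(s=4,f=7) a[fast]=0 → fast++
(s=4,f=8) a[fast]=3≠0 swap→a[4]=3 → slow++,fast++
(s=5,f=9) a[fast]=0 → fast++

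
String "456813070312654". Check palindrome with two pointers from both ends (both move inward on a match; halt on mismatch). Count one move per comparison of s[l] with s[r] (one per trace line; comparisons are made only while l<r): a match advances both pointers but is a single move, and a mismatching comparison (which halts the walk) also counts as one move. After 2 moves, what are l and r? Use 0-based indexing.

l=2, r=12

[0,14] '4'=='4' → l++,r--
[1,13] '5'=='5' → l++,r--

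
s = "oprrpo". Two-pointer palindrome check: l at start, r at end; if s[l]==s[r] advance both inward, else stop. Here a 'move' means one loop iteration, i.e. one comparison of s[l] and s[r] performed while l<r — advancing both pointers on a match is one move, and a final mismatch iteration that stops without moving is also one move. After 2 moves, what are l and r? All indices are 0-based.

l=2, r=3

[0,5] 'o'=='o' → l++,r--
[1,4] 'p'=='p' → l++,r--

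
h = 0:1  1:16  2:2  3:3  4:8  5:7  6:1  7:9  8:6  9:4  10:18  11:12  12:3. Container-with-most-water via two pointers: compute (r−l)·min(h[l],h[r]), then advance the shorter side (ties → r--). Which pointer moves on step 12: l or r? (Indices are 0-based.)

l=0 r=12: min(1,3)*12=12 best=12 *, l++
l=1 r=12: min(16,3)*11=33 best=33 *, r--
l=1 r=11: min(16,12)*10=120 best=120 *, r--
l=1 r=10: min(16,18)*9=144 best=144 *, l++
l=2 r=10: min(2,18)*8=16 best=144, l++
l=3 r=10: min(3,18)*7=21 best=144, l++
l=4 r=10: min(8,18)*6=48 best=144, l++
l=5 r=10: min(7,18)*5=35 best=144, l++
l=6 r=10: min(1,18)*4=4 best=144, l++
l=7 r=10: min(9,18)*3=27 best=144, l++
l=8 r=10: min(6,18)*2=12 best=144, l++
l=9 r=10: min(4,18)*1=4 best=144, l++

l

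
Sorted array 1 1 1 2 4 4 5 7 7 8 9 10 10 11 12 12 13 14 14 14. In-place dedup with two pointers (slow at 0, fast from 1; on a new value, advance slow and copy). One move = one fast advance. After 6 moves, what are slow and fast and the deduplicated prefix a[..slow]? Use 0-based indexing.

(s=0,f=1) a[fast]=1=a[slow] dup → fast++
(s=0,f=2) a[fast]=1=a[slow] dup → fast++
(s=0,f=3) a[fast]=2≠a[slow]=1 write a[1]=2 → slow++,fast++
(s=1,f=4) a[fast]=4≠a[slow]=2 write a[2]=4 → slow++,fast++
(s=2,f=5) a[fast]=4=a[slow] dup → fast++
(s=2,f=6) a[fast]=5≠a[slow]=4 write a[3]=5 → slow++,fast++

slow=3, fast=7, prefix=[1, 2, 4, 5]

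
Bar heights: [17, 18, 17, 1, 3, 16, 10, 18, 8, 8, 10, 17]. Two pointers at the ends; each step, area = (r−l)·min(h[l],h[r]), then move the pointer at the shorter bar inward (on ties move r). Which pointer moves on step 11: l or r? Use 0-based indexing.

r

[0,11] min(17,17)*11=187 best=187 * → r--
[0,10] min(17,10)*10=100 best=187 → r--
[0,9] min(17,8)*9=72 best=187 → r--
[0,8] min(17,8)*8=64 best=187 → r--
[0,7] min(17,18)*7=119 best=187 → l++
[1,7] min(18,18)*6=108 best=187 → r--
[1,6] min(18,10)*5=50 best=187 → r--
[1,5] min(18,16)*4=64 best=187 → r--
[1,4] min(18,3)*3=9 best=187 → r--
[1,3] min(18,1)*2=2 best=187 → r--
[1,2] min(18,17)*1=17 best=187 → r--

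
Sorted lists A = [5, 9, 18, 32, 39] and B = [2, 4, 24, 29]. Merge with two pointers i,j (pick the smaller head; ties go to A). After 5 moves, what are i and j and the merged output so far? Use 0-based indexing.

i=0 j=0: A[i]=5>B[j]=2 take 2, j++
i=0 j=1: A[i]=5>B[j]=4 take 4, j++
i=0 j=2: A[i]=5<=B[j]=24 take 5, i++
i=1 j=2: A[i]=9<=B[j]=24 take 9, i++
i=2 j=2: A[i]=18<=B[j]=24 take 18, i++

i=3, j=2, merged so far=[2, 4, 5, 9, 18]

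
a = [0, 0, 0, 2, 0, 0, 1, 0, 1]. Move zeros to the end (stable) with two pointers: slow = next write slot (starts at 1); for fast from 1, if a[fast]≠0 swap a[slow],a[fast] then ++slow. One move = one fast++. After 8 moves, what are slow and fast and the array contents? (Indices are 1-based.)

slow=1 fast=1: a[fast]=0, fast++
slow=1 fast=2: a[fast]=0, fast++
slow=1 fast=3: a[fast]=0, fast++
slow=1 fast=4: a[fast]=2≠0 swap→a[1]=2, slow++,fast++
slow=2 fast=5: a[fast]=0, fast++
slow=2 fast=6: a[fast]=0, fast++
slow=2 fast=7: a[fast]=1≠0 swap→a[2]=1, slow++,fast++
slow=3 fast=8: a[fast]=0, fast++

slow=3, fast=9, a=[2, 1, 0, 0, 0, 0, 0, 0, 1]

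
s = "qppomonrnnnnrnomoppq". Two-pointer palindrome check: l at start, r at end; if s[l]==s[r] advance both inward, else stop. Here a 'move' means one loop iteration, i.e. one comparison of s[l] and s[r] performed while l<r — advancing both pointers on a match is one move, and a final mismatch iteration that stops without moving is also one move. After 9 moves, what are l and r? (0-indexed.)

[0,19] 'q'=='q' → l++,r--
[1,18] 'p'=='p' → l++,r--
[2,17] 'p'=='p' → l++,r--
[3,16] 'o'=='o' → l++,r--
[4,15] 'm'=='m' → l++,r--
[5,14] 'o'=='o' → l++,r--
[6,13] 'n'=='n' → l++,r--
[7,12] 'r'=='r' → l++,r--
[8,11] 'n'=='n' → l++,r--

l=9, r=10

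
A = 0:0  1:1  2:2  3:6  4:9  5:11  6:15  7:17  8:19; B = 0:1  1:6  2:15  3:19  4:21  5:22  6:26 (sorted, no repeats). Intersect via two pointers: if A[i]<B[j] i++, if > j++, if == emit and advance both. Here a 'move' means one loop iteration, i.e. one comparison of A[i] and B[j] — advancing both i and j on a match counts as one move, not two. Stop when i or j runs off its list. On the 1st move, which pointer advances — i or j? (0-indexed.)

i=0 j=0: 0<1, i++

i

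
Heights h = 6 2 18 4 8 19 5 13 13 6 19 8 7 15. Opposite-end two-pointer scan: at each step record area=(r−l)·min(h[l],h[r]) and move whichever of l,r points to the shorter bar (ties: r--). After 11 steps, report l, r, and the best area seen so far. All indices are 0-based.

l=5, r=7, best area=165

l=0 r=13: min(6,15)*13=78 best=78 *, l++
l=1 r=13: min(2,15)*12=24 best=78, l++
l=2 r=13: min(18,15)*11=165 best=165 *, r--
l=2 r=12: min(18,7)*10=70 best=165, r--
l=2 r=11: min(18,8)*9=72 best=165, r--
l=2 r=10: min(18,19)*8=144 best=165, l++
l=3 r=10: min(4,19)*7=28 best=165, l++
l=4 r=10: min(8,19)*6=48 best=165, l++
l=5 r=10: min(19,19)*5=95 best=165, r--
l=5 r=9: min(19,6)*4=24 best=165, r--
l=5 r=8: min(19,13)*3=39 best=165, r--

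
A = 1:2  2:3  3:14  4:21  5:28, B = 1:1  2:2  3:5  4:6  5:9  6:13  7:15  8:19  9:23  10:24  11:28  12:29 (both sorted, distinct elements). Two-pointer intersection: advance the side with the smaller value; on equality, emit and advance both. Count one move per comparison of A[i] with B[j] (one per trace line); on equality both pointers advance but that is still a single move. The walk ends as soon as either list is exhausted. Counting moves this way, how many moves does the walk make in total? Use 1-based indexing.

14 moves

i=1 j=1: 2>1, j++
i=1 j=2: 2==2 emit, i++,j++
i=2 j=3: 3<5, i++
i=3 j=3: 14>5, j++
i=3 j=4: 14>6, j++
i=3 j=5: 14>9, j++
i=3 j=6: 14>13, j++
i=3 j=7: 14<15, i++
i=4 j=7: 21>15, j++
i=4 j=8: 21>19, j++
i=4 j=9: 21<23, i++
i=5 j=9: 28>23, j++
i=5 j=10: 28>24, j++
i=5 j=11: 28==28 emit, i++,j++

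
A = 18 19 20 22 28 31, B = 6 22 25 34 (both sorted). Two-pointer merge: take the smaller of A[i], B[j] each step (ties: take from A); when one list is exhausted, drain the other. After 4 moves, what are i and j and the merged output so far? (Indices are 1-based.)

i=4, j=2, merged so far=[6, 18, 19, 20]

i=1 j=1: A[i]=18>B[j]=6 take 6, j++
i=1 j=2: A[i]=18<=B[j]=22 take 18, i++
i=2 j=2: A[i]=19<=B[j]=22 take 19, i++
i=3 j=2: A[i]=20<=B[j]=22 take 20, i++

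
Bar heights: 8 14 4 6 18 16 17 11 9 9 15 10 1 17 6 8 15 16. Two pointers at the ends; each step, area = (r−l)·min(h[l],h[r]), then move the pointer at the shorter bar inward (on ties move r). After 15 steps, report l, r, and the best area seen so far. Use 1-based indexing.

[1,18] min(8,16)*17=136 best=136 * → l++
[2,18] min(14,16)*16=224 best=224 * → l++
[3,18] min(4,16)*15=60 best=224 → l++
[4,18] min(6,16)*14=84 best=224 → l++
[5,18] min(18,16)*13=208 best=224 → r--
[5,17] min(18,15)*12=180 best=224 → r--
[5,16] min(18,8)*11=88 best=224 → r--
[5,15] min(18,6)*10=60 best=224 → r--
[5,14] min(18,17)*9=153 best=224 → r--
[5,13] min(18,1)*8=8 best=224 → r--
[5,12] min(18,10)*7=70 best=224 → r--
[5,11] min(18,15)*6=90 best=224 → r--
[5,10] min(18,9)*5=45 best=224 → r--
[5,9] min(18,9)*4=36 best=224 → r--
[5,8] min(18,11)*3=33 best=224 → r--

l=5, r=7, best area=224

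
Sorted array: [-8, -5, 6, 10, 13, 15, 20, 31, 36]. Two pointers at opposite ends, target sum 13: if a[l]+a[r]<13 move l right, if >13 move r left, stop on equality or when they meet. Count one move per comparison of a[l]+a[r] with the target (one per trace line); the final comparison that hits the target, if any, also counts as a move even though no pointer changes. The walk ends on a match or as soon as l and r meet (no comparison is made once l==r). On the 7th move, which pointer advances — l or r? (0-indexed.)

r

[0,8] -8+36=28 >13 → r--
[0,7] -8+31=23 >13 → r--
[0,6] -8+20=12 <13 → l++
[1,6] -5+20=15 >13 → r--
[1,5] -5+15=10 <13 → l++
[2,5] 6+15=21 >13 → r--
[2,4] 6+13=19 >13 → r--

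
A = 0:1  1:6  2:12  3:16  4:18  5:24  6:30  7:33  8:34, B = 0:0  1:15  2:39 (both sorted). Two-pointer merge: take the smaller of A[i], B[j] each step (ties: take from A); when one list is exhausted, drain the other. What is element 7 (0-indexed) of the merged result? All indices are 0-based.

i=0 j=0: A[i]=1>B[j]=0 take 0, j++
i=0 j=1: A[i]=1<=B[j]=15 take 1, i++
i=1 j=1: A[i]=6<=B[j]=15 take 6, i++
i=2 j=1: A[i]=12<=B[j]=15 take 12, i++
i=3 j=1: A[i]=16>B[j]=15 take 15, j++
i=3 j=2: A[i]=16<=B[j]=39 take 16, i++
i=4 j=2: A[i]=18<=B[j]=39 take 18, i++
i=5 j=2: A[i]=24<=B[j]=39 take 24, i++
i=6 j=2: A[i]=30<=B[j]=39 take 30, i++
i=7 j=2: A[i]=33<=B[j]=39 take 33, i++
i=8 j=2: A[i]=34<=B[j]=39 take 34, i++
i=9 j=2: A done, take B[j]=39, j++

merged[7] = 24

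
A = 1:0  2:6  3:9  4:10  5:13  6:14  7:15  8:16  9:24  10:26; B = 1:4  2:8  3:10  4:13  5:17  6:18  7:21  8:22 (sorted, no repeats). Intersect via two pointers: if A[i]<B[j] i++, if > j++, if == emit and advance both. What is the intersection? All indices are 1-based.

[i=1,j=1] 0<4 → i++
[i=2,j=1] 6>4 → j++
[i=2,j=2] 6<8 → i++
[i=3,j=2] 9>8 → j++
[i=3,j=3] 9<10 → i++
[i=4,j=3] 10==10 emit → i++,j++
[i=5,j=4] 13==13 emit → i++,j++
[i=6,j=5] 14<17 → i++
[i=7,j=5] 15<17 → i++
[i=8,j=5] 16<17 → i++
[i=9,j=5] 24>17 → j++
[i=9,j=6] 24>18 → j++
[i=9,j=7] 24>21 → j++
[i=9,j=8] 24>22 → j++

intersection = [10, 13]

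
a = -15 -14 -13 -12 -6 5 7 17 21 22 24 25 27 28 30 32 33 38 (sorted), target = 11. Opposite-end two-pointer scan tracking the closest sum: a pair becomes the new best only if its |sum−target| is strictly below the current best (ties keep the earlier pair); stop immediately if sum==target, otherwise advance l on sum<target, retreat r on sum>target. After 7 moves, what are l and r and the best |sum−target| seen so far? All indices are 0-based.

l=1, r=11, best |Δ|=1

l=0 r=17: -15+38=23 d=12 *, r--
l=0 r=16: -15+33=18 d=7 *, r--
l=0 r=15: -15+32=17 d=6 *, r--
l=0 r=14: -15+30=15 d=4 *, r--
l=0 r=13: -15+28=13 d=2 *, r--
l=0 r=12: -15+27=12 d=1 *, r--
l=0 r=11: -15+25=10 d=1, l++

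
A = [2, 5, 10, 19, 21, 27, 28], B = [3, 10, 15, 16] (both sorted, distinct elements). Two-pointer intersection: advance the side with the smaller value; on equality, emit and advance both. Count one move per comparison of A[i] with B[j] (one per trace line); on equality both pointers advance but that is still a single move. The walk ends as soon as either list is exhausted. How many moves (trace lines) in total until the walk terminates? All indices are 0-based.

[i=0,j=0] 2<3 → i++
[i=1,j=0] 5>3 → j++
[i=1,j=1] 5<10 → i++
[i=2,j=1] 10==10 emit → i++,j++
[i=3,j=2] 19>15 → j++
[i=3,j=3] 19>16 → j++

6 moves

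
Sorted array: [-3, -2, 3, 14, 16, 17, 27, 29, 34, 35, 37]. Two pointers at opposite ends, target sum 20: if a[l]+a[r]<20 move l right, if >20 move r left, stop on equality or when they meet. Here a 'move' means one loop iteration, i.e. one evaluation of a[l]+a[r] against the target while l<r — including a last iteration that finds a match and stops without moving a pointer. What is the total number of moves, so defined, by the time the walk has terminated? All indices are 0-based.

[0,10] -3+37=34 >20 → r--
[0,9] -3+35=32 >20 → r--
[0,8] -3+34=31 >20 → r--
[0,7] -3+29=26 >20 → r--
[0,6] -3+27=24 >20 → r--
[0,5] -3+17=14 <20 → l++
[1,5] -2+17=15 <20 → l++
[2,5] 3+17=20 → found

8 moves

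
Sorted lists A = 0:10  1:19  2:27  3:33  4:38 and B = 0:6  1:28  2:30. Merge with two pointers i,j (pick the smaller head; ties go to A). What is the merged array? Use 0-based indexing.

[6, 10, 19, 27, 28, 30, 33, 38]

i=0 j=0: A[i]=10>B[j]=6 take 6, j++
i=0 j=1: A[i]=10<=B[j]=28 take 10, i++
i=1 j=1: A[i]=19<=B[j]=28 take 19, i++
i=2 j=1: A[i]=27<=B[j]=28 take 27, i++
i=3 j=1: A[i]=33>B[j]=28 take 28, j++
i=3 j=2: A[i]=33>B[j]=30 take 30, j++
i=3 j=3: B done, take A[i]=33, i++
i=4 j=3: B done, take A[i]=38, i++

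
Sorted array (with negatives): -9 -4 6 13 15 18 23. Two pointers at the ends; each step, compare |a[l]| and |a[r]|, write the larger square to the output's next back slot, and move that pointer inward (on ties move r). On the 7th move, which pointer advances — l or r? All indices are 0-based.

r

l=0 r=6: |-9|<=|23| out[6]=529, r--
l=0 r=5: |-9|<=|18| out[5]=324, r--
l=0 r=4: |-9|<=|15| out[4]=225, r--
l=0 r=3: |-9|<=|13| out[3]=169, r--
l=0 r=2: |-9|>|6| out[2]=81, l++
l=1 r=2: |-4|<=|6| out[1]=36, r--
l=1 r=1: |-4|<=|-4| out[0]=16, r--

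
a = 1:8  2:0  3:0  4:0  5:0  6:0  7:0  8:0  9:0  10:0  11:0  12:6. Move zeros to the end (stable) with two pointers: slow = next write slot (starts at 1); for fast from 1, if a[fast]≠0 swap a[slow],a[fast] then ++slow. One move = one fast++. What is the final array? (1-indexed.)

(s=1,f=1) a[fast]=8≠0 swap→a[1]=8 → slow++,fast++
(s=2,f=2) a[fast]=0 → fast++
(s=2,f=3) a[fast]=0 → fast++
(s=2,f=4) a[fast]=0 → fast++
(s=2,f=5) a[fast]=0 → fast++
(s=2,f=6) a[fast]=0 → fast++
(s=2,f=7) a[fast]=0 → fast++
(s=2,f=8) a[fast]=0 → fast++
(s=2,f=9) a[fast]=0 → fast++
(s=2,f=10) a[fast]=0 → fast++
(s=2,f=11) a[fast]=0 → fast++
(s=2,f=12) a[fast]=6≠0 swap→a[2]=6 → slow++,fast++

[8, 6, 0, 0, 0, 0, 0, 0, 0, 0, 0, 0]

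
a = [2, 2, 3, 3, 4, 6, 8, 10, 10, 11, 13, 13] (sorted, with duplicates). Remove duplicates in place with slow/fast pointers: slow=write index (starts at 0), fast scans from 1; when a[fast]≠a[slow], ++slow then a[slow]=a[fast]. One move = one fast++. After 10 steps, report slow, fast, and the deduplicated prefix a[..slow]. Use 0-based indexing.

slow=7, fast=11, prefix=[2, 3, 4, 6, 8, 10, 11, 13]

slow=0 fast=1: a[fast]=2=a[slow] dup, fast++
slow=0 fast=2: a[fast]=3≠a[slow]=2 write a[1]=3, slow++,fast++
slow=1 fast=3: a[fast]=3=a[slow] dup, fast++
slow=1 fast=4: a[fast]=4≠a[slow]=3 write a[2]=4, slow++,fast++
slow=2 fast=5: a[fast]=6≠a[slow]=4 write a[3]=6, slow++,fast++
slow=3 fast=6: a[fast]=8≠a[slow]=6 write a[4]=8, slow++,fast++
slow=4 fast=7: a[fast]=10≠a[slow]=8 write a[5]=10, slow++,fast++
slow=5 fast=8: a[fast]=10=a[slow] dup, fast++
slow=5 fast=9: a[fast]=11≠a[slow]=10 write a[6]=11, slow++,fast++
slow=6 fast=10: a[fast]=13≠a[slow]=11 write a[7]=13, slow++,fast++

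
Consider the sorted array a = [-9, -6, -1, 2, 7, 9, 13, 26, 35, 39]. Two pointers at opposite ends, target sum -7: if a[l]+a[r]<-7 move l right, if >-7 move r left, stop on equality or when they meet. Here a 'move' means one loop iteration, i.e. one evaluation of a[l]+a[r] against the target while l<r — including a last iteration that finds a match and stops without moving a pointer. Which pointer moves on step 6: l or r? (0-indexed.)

r

[0,9] -9+39=30 >-7 → r--
[0,8] -9+35=26 >-7 → r--
[0,7] -9+26=17 >-7 → r--
[0,6] -9+13=4 >-7 → r--
[0,5] -9+9=0 >-7 → r--
[0,4] -9+7=-2 >-7 → r--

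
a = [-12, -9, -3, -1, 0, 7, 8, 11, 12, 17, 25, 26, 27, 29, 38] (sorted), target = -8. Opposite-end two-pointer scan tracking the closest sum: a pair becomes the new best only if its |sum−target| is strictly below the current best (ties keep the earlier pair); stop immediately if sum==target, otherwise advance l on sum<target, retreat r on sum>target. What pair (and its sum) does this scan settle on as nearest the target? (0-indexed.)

pair (-9, 0) with sum -9 (|Δ|=1)

l=0 r=14: -12+38=26 d=34 *, r--
l=0 r=13: -12+29=17 d=25 *, r--
l=0 r=12: -12+27=15 d=23 *, r--
l=0 r=11: -12+26=14 d=22 *, r--
l=0 r=10: -12+25=13 d=21 *, r--
l=0 r=9: -12+17=5 d=13 *, r--
l=0 r=8: -12+12=0 d=8 *, r--
l=0 r=7: -12+11=-1 d=7 *, r--
l=0 r=6: -12+8=-4 d=4 *, r--
l=0 r=5: -12+7=-5 d=3 *, r--
l=0 r=4: -12+0=-12 d=4, l++
l=1 r=4: -9+0=-9 d=1 *, l++
l=2 r=4: -3+0=-3 d=5, r--
l=2 r=3: -3+-1=-4 d=4, r--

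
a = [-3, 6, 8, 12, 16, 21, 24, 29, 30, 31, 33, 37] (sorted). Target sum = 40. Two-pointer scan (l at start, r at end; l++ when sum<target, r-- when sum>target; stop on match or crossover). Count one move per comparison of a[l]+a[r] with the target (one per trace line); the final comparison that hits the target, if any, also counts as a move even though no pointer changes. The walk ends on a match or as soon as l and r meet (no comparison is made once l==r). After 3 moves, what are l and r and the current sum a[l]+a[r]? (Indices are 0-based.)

l=2, r=10, sum=41

[0,11] -3+37=34 <40 → l++
[1,11] 6+37=43 >40 → r--
[1,10] 6+33=39 <40 → l++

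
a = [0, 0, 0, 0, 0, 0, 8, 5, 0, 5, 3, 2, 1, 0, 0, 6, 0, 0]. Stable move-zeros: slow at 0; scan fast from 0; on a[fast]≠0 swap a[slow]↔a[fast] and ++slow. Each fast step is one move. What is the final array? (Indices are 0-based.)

(s=0,f=0) a[fast]=0 → fast++
(s=0,f=1) a[fast]=0 → fast++
(s=0,f=2) a[fast]=0 → fast++
(s=0,f=3) a[fast]=0 → fast++
(s=0,f=4) a[fast]=0 → fast++
(s=0,f=5) a[fast]=0 → fast++
(s=0,f=6) a[fast]=8≠0 swap→a[0]=8 → slow++,fast++
(s=1,f=7) a[fast]=5≠0 swap→a[1]=5 → slow++,fast++
(s=2,f=8) a[fast]=0 → fast++
(s=2,f=9) a[fast]=5≠0 swap→a[2]=5 → slow++,fast++
(s=3,f=10) a[fast]=3≠0 swap→a[3]=3 → slow++,fast++
(s=4,f=11) a[fast]=2≠0 swap→a[4]=2 → slow++,fast++
(s=5,f=12) a[fast]=1≠0 swap→a[5]=1 → slow++,fast++
(s=6,f=13) a[fast]=0 → fast++
(s=6,f=14) a[fast]=0 → fast++
(s=6,f=15) a[fast]=6≠0 swap→a[6]=6 → slow++,fast++
(s=7,f=16) a[fast]=0 → fast++
(s=7,f=17) a[fast]=0 → fast++

[8, 5, 5, 3, 2, 1, 6, 0, 0, 0, 0, 0, 0, 0, 0, 0, 0, 0]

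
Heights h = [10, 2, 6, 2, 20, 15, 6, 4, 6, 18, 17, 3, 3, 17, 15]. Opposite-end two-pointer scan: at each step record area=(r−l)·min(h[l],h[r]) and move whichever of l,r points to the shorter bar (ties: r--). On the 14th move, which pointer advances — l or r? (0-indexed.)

r

l=0 r=14: min(10,15)*14=140 best=140 *, l++
l=1 r=14: min(2,15)*13=26 best=140, l++
l=2 r=14: min(6,15)*12=72 best=140, l++
l=3 r=14: min(2,15)*11=22 best=140, l++
l=4 r=14: min(20,15)*10=150 best=150 *, r--
l=4 r=13: min(20,17)*9=153 best=153 *, r--
l=4 r=12: min(20,3)*8=24 best=153, r--
l=4 r=11: min(20,3)*7=21 best=153, r--
l=4 r=10: min(20,17)*6=102 best=153, r--
l=4 r=9: min(20,18)*5=90 best=153, r--
l=4 r=8: min(20,6)*4=24 best=153, r--
l=4 r=7: min(20,4)*3=12 best=153, r--
l=4 r=6: min(20,6)*2=12 best=153, r--
l=4 r=5: min(20,15)*1=15 best=153, r--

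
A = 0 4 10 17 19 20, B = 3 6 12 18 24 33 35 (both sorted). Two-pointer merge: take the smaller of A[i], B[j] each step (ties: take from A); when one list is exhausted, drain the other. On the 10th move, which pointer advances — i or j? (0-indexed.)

[i=0,j=0] A[i]=0<=B[j]=3 take 0 → i++
[i=1,j=0] A[i]=4>B[j]=3 take 3 → j++
[i=1,j=1] A[i]=4<=B[j]=6 take 4 → i++
[i=2,j=1] A[i]=10>B[j]=6 take 6 → j++
[i=2,j=2] A[i]=10<=B[j]=12 take 10 → i++
[i=3,j=2] A[i]=17>B[j]=12 take 12 → j++
[i=3,j=3] A[i]=17<=B[j]=18 take 17 → i++
[i=4,j=3] A[i]=19>B[j]=18 take 18 → j++
[i=4,j=4] A[i]=19<=B[j]=24 take 19 → i++
[i=5,j=4] A[i]=20<=B[j]=24 take 20 → i++

i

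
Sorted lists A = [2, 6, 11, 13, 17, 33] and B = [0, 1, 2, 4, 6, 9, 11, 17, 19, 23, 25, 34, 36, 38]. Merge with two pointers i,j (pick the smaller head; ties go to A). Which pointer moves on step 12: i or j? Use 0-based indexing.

i

[i=0,j=0] A[i]=2>B[j]=0 take 0 → j++
[i=0,j=1] A[i]=2>B[j]=1 take 1 → j++
[i=0,j=2] A[i]=2<=B[j]=2 take 2 → i++
[i=1,j=2] A[i]=6>B[j]=2 take 2 → j++
[i=1,j=3] A[i]=6>B[j]=4 take 4 → j++
[i=1,j=4] A[i]=6<=B[j]=6 take 6 → i++
[i=2,j=4] A[i]=11>B[j]=6 take 6 → j++
[i=2,j=5] A[i]=11>B[j]=9 take 9 → j++
[i=2,j=6] A[i]=11<=B[j]=11 take 11 → i++
[i=3,j=6] A[i]=13>B[j]=11 take 11 → j++
[i=3,j=7] A[i]=13<=B[j]=17 take 13 → i++
[i=4,j=7] A[i]=17<=B[j]=17 take 17 → i++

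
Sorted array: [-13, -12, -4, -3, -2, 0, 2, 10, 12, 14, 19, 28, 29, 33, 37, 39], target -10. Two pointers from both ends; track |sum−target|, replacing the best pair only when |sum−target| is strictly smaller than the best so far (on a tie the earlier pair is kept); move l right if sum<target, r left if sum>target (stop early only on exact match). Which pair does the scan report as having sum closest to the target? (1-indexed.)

l=1 r=16: -13+39=26 d=36 *, r--
l=1 r=15: -13+37=24 d=34 *, r--
l=1 r=14: -13+33=20 d=30 *, r--
l=1 r=13: -13+29=16 d=26 *, r--
l=1 r=12: -13+28=15 d=25 *, r--
l=1 r=11: -13+19=6 d=16 *, r--
l=1 r=10: -13+14=1 d=11 *, r--
l=1 r=9: -13+12=-1 d=9 *, r--
l=1 r=8: -13+10=-3 d=7 *, r--
l=1 r=7: -13+2=-11 d=1 *, l++
l=2 r=7: -12+2=-10 d=0 *, stop

pair (-12, 2) with sum -10 (|Δ|=0)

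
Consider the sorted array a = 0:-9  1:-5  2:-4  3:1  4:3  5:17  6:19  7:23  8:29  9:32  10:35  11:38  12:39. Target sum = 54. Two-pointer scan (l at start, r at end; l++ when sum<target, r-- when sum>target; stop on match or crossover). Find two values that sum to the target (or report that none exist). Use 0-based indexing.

(19, 35)

l=0 r=12: -9+39=30 <54, l++
l=1 r=12: -5+39=34 <54, l++
l=2 r=12: -4+39=35 <54, l++
l=3 r=12: 1+39=40 <54, l++
l=4 r=12: 3+39=42 <54, l++
l=5 r=12: 17+39=56 >54, r--
l=5 r=11: 17+38=55 >54, r--
l=5 r=10: 17+35=52 <54, l++
l=6 r=10: 19+35=54, found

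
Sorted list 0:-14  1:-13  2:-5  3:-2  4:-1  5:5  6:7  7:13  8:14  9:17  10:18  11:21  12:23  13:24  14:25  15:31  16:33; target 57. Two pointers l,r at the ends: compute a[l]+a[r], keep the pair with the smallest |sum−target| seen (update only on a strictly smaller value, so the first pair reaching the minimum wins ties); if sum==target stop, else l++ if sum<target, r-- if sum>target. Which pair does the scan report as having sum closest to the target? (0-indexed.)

pair (24, 33) with sum 57 (|Δ|=0)

[0,16] -14+33=19 d=38 * → l++
[1,16] -13+33=20 d=37 * → l++
[2,16] -5+33=28 d=29 * → l++
[3,16] -2+33=31 d=26 * → l++
[4,16] -1+33=32 d=25 * → l++
[5,16] 5+33=38 d=19 * → l++
[6,16] 7+33=40 d=17 * → l++
[7,16] 13+33=46 d=11 * → l++
[8,16] 14+33=47 d=10 * → l++
[9,16] 17+33=50 d=7 * → l++
[10,16] 18+33=51 d=6 * → l++
[11,16] 21+33=54 d=3 * → l++
[12,16] 23+33=56 d=1 * → l++
[13,16] 24+33=57 d=0 * → stop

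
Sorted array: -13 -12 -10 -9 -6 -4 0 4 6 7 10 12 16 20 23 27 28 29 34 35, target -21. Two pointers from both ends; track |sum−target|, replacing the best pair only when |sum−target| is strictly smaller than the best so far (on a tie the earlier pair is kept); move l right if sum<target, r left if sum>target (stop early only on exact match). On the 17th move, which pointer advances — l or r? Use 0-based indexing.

l=0 r=19: -13+35=22 d=43 *, r--
l=0 r=18: -13+34=21 d=42 *, r--
l=0 r=17: -13+29=16 d=37 *, r--
l=0 r=16: -13+28=15 d=36 *, r--
l=0 r=15: -13+27=14 d=35 *, r--
l=0 r=14: -13+23=10 d=31 *, r--
l=0 r=13: -13+20=7 d=28 *, r--
l=0 r=12: -13+16=3 d=24 *, r--
l=0 r=11: -13+12=-1 d=20 *, r--
l=0 r=10: -13+10=-3 d=18 *, r--
l=0 r=9: -13+7=-6 d=15 *, r--
l=0 r=8: -13+6=-7 d=14 *, r--
l=0 r=7: -13+4=-9 d=12 *, r--
l=0 r=6: -13+0=-13 d=8 *, r--
l=0 r=5: -13+-4=-17 d=4 *, r--
l=0 r=4: -13+-6=-19 d=2 *, r--
l=0 r=3: -13+-9=-22 d=1 *, l++

l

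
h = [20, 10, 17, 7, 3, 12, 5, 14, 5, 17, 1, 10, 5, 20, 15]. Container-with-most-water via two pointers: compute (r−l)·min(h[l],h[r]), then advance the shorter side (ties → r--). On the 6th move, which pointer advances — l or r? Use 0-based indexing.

r

l=0 r=14: min(20,15)*14=210 best=210 *, r--
l=0 r=13: min(20,20)*13=260 best=260 *, r--
l=0 r=12: min(20,5)*12=60 best=260, r--
l=0 r=11: min(20,10)*11=110 best=260, r--
l=0 r=10: min(20,1)*10=10 best=260, r--
l=0 r=9: min(20,17)*9=153 best=260, r--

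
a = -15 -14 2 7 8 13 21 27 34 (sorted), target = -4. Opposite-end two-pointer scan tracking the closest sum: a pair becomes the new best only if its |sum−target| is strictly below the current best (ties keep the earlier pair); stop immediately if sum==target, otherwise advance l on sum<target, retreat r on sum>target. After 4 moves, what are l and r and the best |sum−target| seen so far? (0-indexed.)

l=0, r=4, best |Δ|=2

[0,8] -15+34=19 d=23 * → r--
[0,7] -15+27=12 d=16 * → r--
[0,6] -15+21=6 d=10 * → r--
[0,5] -15+13=-2 d=2 * → r--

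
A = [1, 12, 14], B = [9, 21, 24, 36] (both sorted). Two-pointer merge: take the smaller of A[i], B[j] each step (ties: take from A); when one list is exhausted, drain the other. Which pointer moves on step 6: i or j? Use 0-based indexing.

j

i=0 j=0: A[i]=1<=B[j]=9 take 1, i++
i=1 j=0: A[i]=12>B[j]=9 take 9, j++
i=1 j=1: A[i]=12<=B[j]=21 take 12, i++
i=2 j=1: A[i]=14<=B[j]=21 take 14, i++
i=3 j=1: A done, take B[j]=21, j++
i=3 j=2: A done, take B[j]=24, j++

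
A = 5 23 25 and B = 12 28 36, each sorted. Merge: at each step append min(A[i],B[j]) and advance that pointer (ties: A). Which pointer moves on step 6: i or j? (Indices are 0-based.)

j

i=0 j=0: A[i]=5<=B[j]=12 take 5, i++
i=1 j=0: A[i]=23>B[j]=12 take 12, j++
i=1 j=1: A[i]=23<=B[j]=28 take 23, i++
i=2 j=1: A[i]=25<=B[j]=28 take 25, i++
i=3 j=1: A done, take B[j]=28, j++
i=3 j=2: A done, take B[j]=36, j++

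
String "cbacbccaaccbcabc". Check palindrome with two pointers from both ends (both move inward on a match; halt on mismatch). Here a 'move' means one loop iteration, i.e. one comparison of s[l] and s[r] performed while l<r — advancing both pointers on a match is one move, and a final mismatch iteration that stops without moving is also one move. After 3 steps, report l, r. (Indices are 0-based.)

l=0 r=15: 'c'=='c', l++,r--
l=1 r=14: 'b'=='b', l++,r--
l=2 r=13: 'a'=='a', l++,r--

l=3, r=12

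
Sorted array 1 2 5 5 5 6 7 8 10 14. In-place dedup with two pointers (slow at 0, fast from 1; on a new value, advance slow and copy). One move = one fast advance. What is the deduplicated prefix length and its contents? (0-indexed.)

length 8; prefix = [1, 2, 5, 6, 7, 8, 10, 14]

slow=0 fast=1: a[fast]=2≠a[slow]=1 write a[1]=2, slow++,fast++
slow=1 fast=2: a[fast]=5≠a[slow]=2 write a[2]=5, slow++,fast++
slow=2 fast=3: a[fast]=5=a[slow] dup, fast++
slow=2 fast=4: a[fast]=5=a[slow] dup, fast++
slow=2 fast=5: a[fast]=6≠a[slow]=5 write a[3]=6, slow++,fast++
slow=3 fast=6: a[fast]=7≠a[slow]=6 write a[4]=7, slow++,fast++
slow=4 fast=7: a[fast]=8≠a[slow]=7 write a[5]=8, slow++,fast++
slow=5 fast=8: a[fast]=10≠a[slow]=8 write a[6]=10, slow++,fast++
slow=6 fast=9: a[fast]=14≠a[slow]=10 write a[7]=14, slow++,fast++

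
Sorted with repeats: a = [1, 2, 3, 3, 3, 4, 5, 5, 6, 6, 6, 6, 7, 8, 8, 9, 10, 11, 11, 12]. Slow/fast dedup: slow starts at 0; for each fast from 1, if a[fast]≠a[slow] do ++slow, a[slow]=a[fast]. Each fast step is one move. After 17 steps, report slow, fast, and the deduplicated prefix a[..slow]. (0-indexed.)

slow=0 fast=1: a[fast]=2≠a[slow]=1 write a[1]=2, slow++,fast++
slow=1 fast=2: a[fast]=3≠a[slow]=2 write a[2]=3, slow++,fast++
slow=2 fast=3: a[fast]=3=a[slow] dup, fast++
slow=2 fast=4: a[fast]=3=a[slow] dup, fast++
slow=2 fast=5: a[fast]=4≠a[slow]=3 write a[3]=4, slow++,fast++
slow=3 fast=6: a[fast]=5≠a[slow]=4 write a[4]=5, slow++,fast++
slow=4 fast=7: a[fast]=5=a[slow] dup, fast++
slow=4 fast=8: a[fast]=6≠a[slow]=5 write a[5]=6, slow++,fast++
slow=5 fast=9: a[fast]=6=a[slow] dup, fast++
slow=5 fast=10: a[fast]=6=a[slow] dup, fast++
slow=5 fast=11: a[fast]=6=a[slow] dup, fast++
slow=5 fast=12: a[fast]=7≠a[slow]=6 write a[6]=7, slow++,fast++
slow=6 fast=13: a[fast]=8≠a[slow]=7 write a[7]=8, slow++,fast++
slow=7 fast=14: a[fast]=8=a[slow] dup, fast++
slow=7 fast=15: a[fast]=9≠a[slow]=8 write a[8]=9, slow++,fast++
slow=8 fast=16: a[fast]=10≠a[slow]=9 write a[9]=10, slow++,fast++
slow=9 fast=17: a[fast]=11≠a[slow]=10 write a[10]=11, slow++,fast++

slow=10, fast=18, prefix=[1, 2, 3, 4, 5, 6, 7, 8, 9, 10, 11]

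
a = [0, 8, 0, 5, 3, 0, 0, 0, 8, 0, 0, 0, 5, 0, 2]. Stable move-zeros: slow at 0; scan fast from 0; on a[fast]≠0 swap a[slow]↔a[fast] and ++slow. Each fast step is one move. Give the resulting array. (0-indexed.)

slow=0 fast=0: a[fast]=0, fast++
slow=0 fast=1: a[fast]=8≠0 swap→a[0]=8, slow++,fast++
slow=1 fast=2: a[fast]=0, fast++
slow=1 fast=3: a[fast]=5≠0 swap→a[1]=5, slow++,fast++
slow=2 fast=4: a[fast]=3≠0 swap→a[2]=3, slow++,fast++
slow=3 fast=5: a[fast]=0, fast++
slow=3 fast=6: a[fast]=0, fast++
slow=3 fast=7: a[fast]=0, fast++
slow=3 fast=8: a[fast]=8≠0 swap→a[3]=8, slow++,fast++
slow=4 fast=9: a[fast]=0, fast++
slow=4 fast=10: a[fast]=0, fast++
slow=4 fast=11: a[fast]=0, fast++
slow=4 fast=12: a[fast]=5≠0 swap→a[4]=5, slow++,fast++
slow=5 fast=13: a[fast]=0, fast++
slow=5 fast=14: a[fast]=2≠0 swap→a[5]=2, slow++,fast++

[8, 5, 3, 8, 5, 2, 0, 0, 0, 0, 0, 0, 0, 0, 0]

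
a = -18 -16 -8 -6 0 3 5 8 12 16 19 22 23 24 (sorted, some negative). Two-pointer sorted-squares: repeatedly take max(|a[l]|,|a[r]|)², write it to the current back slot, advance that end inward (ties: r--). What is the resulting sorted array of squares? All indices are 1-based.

[0, 9, 25, 36, 64, 64, 144, 256, 256, 324, 361, 484, 529, 576]

[1,14] |-18|<=|24| out[14]=576 → r--
[1,13] |-18|<=|23| out[13]=529 → r--
[1,12] |-18|<=|22| out[12]=484 → r--
[1,11] |-18|<=|19| out[11]=361 → r--
[1,10] |-18|>|16| out[10]=324 → l++
[2,10] |-16|<=|16| out[9]=256 → r--
[2,9] |-16|>|12| out[8]=256 → l++
[3,9] |-8|<=|12| out[7]=144 → r--
[3,8] |-8|<=|8| out[6]=64 → r--
[3,7] |-8|>|5| out[5]=64 → l++
[4,7] |-6|>|5| out[4]=36 → l++
[5,7] |0|<=|5| out[3]=25 → r--
[5,6] |0|<=|3| out[2]=9 → r--
[5,5] |0|<=|0| out[1]=0 → r--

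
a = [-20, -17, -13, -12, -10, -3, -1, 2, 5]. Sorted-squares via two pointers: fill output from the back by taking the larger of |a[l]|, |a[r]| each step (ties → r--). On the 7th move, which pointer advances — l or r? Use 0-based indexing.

l

l=0 r=8: |-20|>|5| out[8]=400, l++
l=1 r=8: |-17|>|5| out[7]=289, l++
l=2 r=8: |-13|>|5| out[6]=169, l++
l=3 r=8: |-12|>|5| out[5]=144, l++
l=4 r=8: |-10|>|5| out[4]=100, l++
l=5 r=8: |-3|<=|5| out[3]=25, r--
l=5 r=7: |-3|>|2| out[2]=9, l++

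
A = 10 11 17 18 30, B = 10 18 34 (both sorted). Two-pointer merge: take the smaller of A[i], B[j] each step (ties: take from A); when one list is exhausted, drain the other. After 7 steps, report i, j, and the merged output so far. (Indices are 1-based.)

i=6, j=3, merged so far=[10, 10, 11, 17, 18, 18, 30]

[i=1,j=1] A[i]=10<=B[j]=10 take 10 → i++
[i=2,j=1] A[i]=11>B[j]=10 take 10 → j++
[i=2,j=2] A[i]=11<=B[j]=18 take 11 → i++
[i=3,j=2] A[i]=17<=B[j]=18 take 17 → i++
[i=4,j=2] A[i]=18<=B[j]=18 take 18 → i++
[i=5,j=2] A[i]=30>B[j]=18 take 18 → j++
[i=5,j=3] A[i]=30<=B[j]=34 take 30 → i++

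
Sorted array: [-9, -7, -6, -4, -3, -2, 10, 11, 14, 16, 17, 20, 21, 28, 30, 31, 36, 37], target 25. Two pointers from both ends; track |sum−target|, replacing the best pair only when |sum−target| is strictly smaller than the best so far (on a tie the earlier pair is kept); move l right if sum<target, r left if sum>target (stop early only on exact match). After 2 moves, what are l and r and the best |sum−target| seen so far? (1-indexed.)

l=1 r=18: -9+37=28 d=3 *, r--
l=1 r=17: -9+36=27 d=2 *, r--

l=1, r=16, best |Δ|=2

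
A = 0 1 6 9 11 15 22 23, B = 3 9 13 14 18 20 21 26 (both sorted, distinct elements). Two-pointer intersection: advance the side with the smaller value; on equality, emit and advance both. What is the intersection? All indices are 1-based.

[i=1,j=1] 0<3 → i++
[i=2,j=1] 1<3 → i++
[i=3,j=1] 6>3 → j++
[i=3,j=2] 6<9 → i++
[i=4,j=2] 9==9 emit → i++,j++
[i=5,j=3] 11<13 → i++
[i=6,j=3] 15>13 → j++
[i=6,j=4] 15>14 → j++
[i=6,j=5] 15<18 → i++
[i=7,j=5] 22>18 → j++
[i=7,j=6] 22>20 → j++
[i=7,j=7] 22>21 → j++
[i=7,j=8] 22<26 → i++
[i=8,j=8] 23<26 → i++

intersection = [9]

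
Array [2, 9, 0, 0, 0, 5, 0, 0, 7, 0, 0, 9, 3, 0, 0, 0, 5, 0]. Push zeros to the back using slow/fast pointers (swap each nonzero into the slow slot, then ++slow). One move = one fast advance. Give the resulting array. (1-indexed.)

[2, 9, 5, 7, 9, 3, 5, 0, 0, 0, 0, 0, 0, 0, 0, 0, 0, 0]

slow=1 fast=1: a[fast]=2≠0 swap→a[1]=2, slow++,fast++
slow=2 fast=2: a[fast]=9≠0 swap→a[2]=9, slow++,fast++
slow=3 fast=3: a[fast]=0, fast++
slow=3 fast=4: a[fast]=0, fast++
slow=3 fast=5: a[fast]=0, fast++
slow=3 fast=6: a[fast]=5≠0 swap→a[3]=5, slow++,fast++
slow=4 fast=7: a[fast]=0, fast++
slow=4 fast=8: a[fast]=0, fast++
slow=4 fast=9: a[fast]=7≠0 swap→a[4]=7, slow++,fast++
slow=5 fast=10: a[fast]=0, fast++
slow=5 fast=11: a[fast]=0, fast++
slow=5 fast=12: a[fast]=9≠0 swap→a[5]=9, slow++,fast++
slow=6 fast=13: a[fast]=3≠0 swap→a[6]=3, slow++,fast++
slow=7 fast=14: a[fast]=0, fast++
slow=7 fast=15: a[fast]=0, fast++
slow=7 fast=16: a[fast]=0, fast++
slow=7 fast=17: a[fast]=5≠0 swap→a[7]=5, slow++,fast++
slow=8 fast=18: a[fast]=0, fast++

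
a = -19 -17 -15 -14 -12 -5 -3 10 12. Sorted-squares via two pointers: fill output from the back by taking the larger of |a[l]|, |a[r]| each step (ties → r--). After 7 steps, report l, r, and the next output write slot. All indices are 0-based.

l=5, r=6, next write slot=1

[0,8] |-19|>|12| out[8]=361 → l++
[1,8] |-17|>|12| out[7]=289 → l++
[2,8] |-15|>|12| out[6]=225 → l++
[3,8] |-14|>|12| out[5]=196 → l++
[4,8] |-12|<=|12| out[4]=144 → r--
[4,7] |-12|>|10| out[3]=144 → l++
[5,7] |-5|<=|10| out[2]=100 → r--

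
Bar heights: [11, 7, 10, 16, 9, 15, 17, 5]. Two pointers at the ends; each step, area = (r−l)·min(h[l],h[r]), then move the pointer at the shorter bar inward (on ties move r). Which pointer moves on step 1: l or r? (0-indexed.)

r

l=0 r=7: min(11,5)*7=35 best=35 *, r--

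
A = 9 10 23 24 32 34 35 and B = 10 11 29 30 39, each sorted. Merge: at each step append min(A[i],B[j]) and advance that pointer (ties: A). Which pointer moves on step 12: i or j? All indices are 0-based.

[i=0,j=0] A[i]=9<=B[j]=10 take 9 → i++
[i=1,j=0] A[i]=10<=B[j]=10 take 10 → i++
[i=2,j=0] A[i]=23>B[j]=10 take 10 → j++
[i=2,j=1] A[i]=23>B[j]=11 take 11 → j++
[i=2,j=2] A[i]=23<=B[j]=29 take 23 → i++
[i=3,j=2] A[i]=24<=B[j]=29 take 24 → i++
[i=4,j=2] A[i]=32>B[j]=29 take 29 → j++
[i=4,j=3] A[i]=32>B[j]=30 take 30 → j++
[i=4,j=4] A[i]=32<=B[j]=39 take 32 → i++
[i=5,j=4] A[i]=34<=B[j]=39 take 34 → i++
[i=6,j=4] A[i]=35<=B[j]=39 take 35 → i++
[i=7,j=4] A done, take B[j]=39 → j++

j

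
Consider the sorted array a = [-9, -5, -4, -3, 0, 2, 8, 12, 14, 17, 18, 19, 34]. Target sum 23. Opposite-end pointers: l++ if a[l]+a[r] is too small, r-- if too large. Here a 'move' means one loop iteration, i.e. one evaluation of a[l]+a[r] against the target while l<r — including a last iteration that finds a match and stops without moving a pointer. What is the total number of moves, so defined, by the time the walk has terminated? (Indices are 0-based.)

12 moves

l=0 r=12: -9+34=25 >23, r--
l=0 r=11: -9+19=10 <23, l++
l=1 r=11: -5+19=14 <23, l++
l=2 r=11: -4+19=15 <23, l++
l=3 r=11: -3+19=16 <23, l++
l=4 r=11: 0+19=19 <23, l++
l=5 r=11: 2+19=21 <23, l++
l=6 r=11: 8+19=27 >23, r--
l=6 r=10: 8+18=26 >23, r--
l=6 r=9: 8+17=25 >23, r--
l=6 r=8: 8+14=22 <23, l++
l=7 r=8: 12+14=26 >23, r--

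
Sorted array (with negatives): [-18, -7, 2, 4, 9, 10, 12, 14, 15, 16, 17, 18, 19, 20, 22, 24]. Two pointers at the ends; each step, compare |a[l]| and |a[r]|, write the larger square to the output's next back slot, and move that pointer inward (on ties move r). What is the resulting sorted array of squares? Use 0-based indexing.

[0,15] |-18|<=|24| out[15]=576 → r--
[0,14] |-18|<=|22| out[14]=484 → r--
[0,13] |-18|<=|20| out[13]=400 → r--
[0,12] |-18|<=|19| out[12]=361 → r--
[0,11] |-18|<=|18| out[11]=324 → r--
[0,10] |-18|>|17| out[10]=324 → l++
[1,10] |-7|<=|17| out[9]=289 → r--
[1,9] |-7|<=|16| out[8]=256 → r--
[1,8] |-7|<=|15| out[7]=225 → r--
[1,7] |-7|<=|14| out[6]=196 → r--
[1,6] |-7|<=|12| out[5]=144 → r--
[1,5] |-7|<=|10| out[4]=100 → r--
[1,4] |-7|<=|9| out[3]=81 → r--
[1,3] |-7|>|4| out[2]=49 → l++
[2,3] |2|<=|4| out[1]=16 → r--
[2,2] |2|<=|2| out[0]=4 → r--

[4, 16, 49, 81, 100, 144, 196, 225, 256, 289, 324, 324, 361, 400, 484, 576]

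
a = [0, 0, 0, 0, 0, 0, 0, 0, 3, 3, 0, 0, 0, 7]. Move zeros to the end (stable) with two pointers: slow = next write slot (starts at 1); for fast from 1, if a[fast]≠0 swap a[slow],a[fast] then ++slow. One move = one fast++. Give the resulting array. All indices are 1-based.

[3, 3, 7, 0, 0, 0, 0, 0, 0, 0, 0, 0, 0, 0]

(s=1,f=1) a[fast]=0 → fast++
(s=1,f=2) a[fast]=0 → fast++
(s=1,f=3) a[fast]=0 → fast++
(s=1,f=4) a[fast]=0 → fast++
(s=1,f=5) a[fast]=0 → fast++
(s=1,f=6) a[fast]=0 → fast++
(s=1,f=7) a[fast]=0 → fast++
(s=1,f=8) a[fast]=0 → fast++
(s=1,f=9) a[fast]=3≠0 swap→a[1]=3 → slow++,fast++
(s=2,f=10) a[fast]=3≠0 swap→a[2]=3 → slow++,fast++
(s=3,f=11) a[fast]=0 → fast++
(s=3,f=12) a[fast]=0 → fast++
(s=3,f=13) a[fast]=0 → fast++
(s=3,f=14) a[fast]=7≠0 swap→a[3]=7 → slow++,fast++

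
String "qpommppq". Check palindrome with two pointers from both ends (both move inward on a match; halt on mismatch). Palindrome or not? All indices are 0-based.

l=0 r=7: 'q'=='q', l++,r--
l=1 r=6: 'p'=='p', l++,r--
l=2 r=5: 'o'!='p', stop

not a palindrome (mismatch at 2,5)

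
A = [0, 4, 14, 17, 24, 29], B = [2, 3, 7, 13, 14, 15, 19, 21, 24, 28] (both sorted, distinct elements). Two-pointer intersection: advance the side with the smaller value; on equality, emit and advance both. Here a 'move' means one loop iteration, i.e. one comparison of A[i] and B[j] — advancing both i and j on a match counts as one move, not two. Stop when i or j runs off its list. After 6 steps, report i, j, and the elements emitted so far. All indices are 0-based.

i=2, j=4, emitted=[]

[i=0,j=0] 0<2 → i++
[i=1,j=0] 4>2 → j++
[i=1,j=1] 4>3 → j++
[i=1,j=2] 4<7 → i++
[i=2,j=2] 14>7 → j++
[i=2,j=3] 14>13 → j++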